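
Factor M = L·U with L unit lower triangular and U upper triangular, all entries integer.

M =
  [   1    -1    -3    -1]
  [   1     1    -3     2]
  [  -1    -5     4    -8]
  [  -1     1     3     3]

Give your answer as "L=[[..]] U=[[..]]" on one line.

L=[[1,0,0,0],[1,1,0,0],[-1,-3,1,0],[-1,0,0,1]] U=[[1,-1,-3,-1],[0,2,0,3],[0,0,1,0],[0,0,0,2]]

  row1 -= 1·row0 → [0,2,0,3]
  row2 -= -1·row0 → [0,-6,1,-9]
  row3 -= -1·row0 → [0,0,0,2]
  row2 -= -3·row1 → [0,0,1,0]
  row3 -= 0·row1 → [0,0,0,2]
  row3 -= 0·row2 → [0,0,0,2]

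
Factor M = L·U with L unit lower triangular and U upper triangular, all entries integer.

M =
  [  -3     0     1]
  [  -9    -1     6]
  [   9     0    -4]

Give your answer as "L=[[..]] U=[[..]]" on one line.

  R1 -= 3·R0 → [0,-1,3]
  R2 -= -3·R0 → [0,0,-1]
  R2 -= 0·R1 → [0,0,-1]

L=[[1,0,0],[3,1,0],[-3,0,1]] U=[[-3,0,1],[0,-1,3],[0,0,-1]]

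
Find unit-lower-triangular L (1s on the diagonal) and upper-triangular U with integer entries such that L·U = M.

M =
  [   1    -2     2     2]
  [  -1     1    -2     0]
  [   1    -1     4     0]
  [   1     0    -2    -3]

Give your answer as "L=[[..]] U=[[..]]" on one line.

L=[[1,0,0,0],[-1,1,0,0],[1,-1,1,0],[1,-2,-2,1]] U=[[1,-2,2,2],[0,-1,0,2],[0,0,2,0],[0,0,0,-1]]

  r1 -= -1·r0 → [0,-1,0,2]
  r2 -= 1·r0 → [0,1,2,-2]
  r3 -= 1·r0 → [0,2,-4,-5]
  r2 -= -1·r1 → [0,0,2,0]
  r3 -= -2·r1 → [0,0,-4,-1]
  r3 -= -2·r2 → [0,0,0,-1]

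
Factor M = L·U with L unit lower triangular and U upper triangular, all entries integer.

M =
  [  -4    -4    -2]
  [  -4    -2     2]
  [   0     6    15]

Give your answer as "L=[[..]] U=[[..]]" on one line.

  r1 -= 1·r0 → [0,2,4]
  r2 -= 0·r0 → [0,6,15]
  r2 -= 3·r1 → [0,0,3]

L=[[1,0,0],[1,1,0],[0,3,1]] U=[[-4,-4,-2],[0,2,4],[0,0,3]]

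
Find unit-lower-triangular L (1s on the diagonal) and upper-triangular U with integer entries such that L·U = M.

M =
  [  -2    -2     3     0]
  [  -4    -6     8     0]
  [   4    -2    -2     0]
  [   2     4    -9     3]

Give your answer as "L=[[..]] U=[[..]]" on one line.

  r1 -= 2·r0 → [0,-2,2,0]
  r2 -= -2·r0 → [0,-6,4,0]
  r3 -= -1·r0 → [0,2,-6,3]
  r2 -= 3·r1 → [0,0,-2,0]
  r3 -= -1·r1 → [0,0,-4,3]
  r3 -= 2·r2 → [0,0,0,3]

L=[[1,0,0,0],[2,1,0,0],[-2,3,1,0],[-1,-1,2,1]] U=[[-2,-2,3,0],[0,-2,2,0],[0,0,-2,0],[0,0,0,3]]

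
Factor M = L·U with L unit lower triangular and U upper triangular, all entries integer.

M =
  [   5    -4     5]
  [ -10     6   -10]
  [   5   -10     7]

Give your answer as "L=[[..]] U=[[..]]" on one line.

L=[[1,0,0],[-2,1,0],[1,3,1]] U=[[5,-4,5],[0,-2,0],[0,0,2]]

  R1 -= -2·R0 → [0,-2,0]
  R2 -= 1·R0 → [0,-6,2]
  R2 -= 3·R1 → [0,0,2]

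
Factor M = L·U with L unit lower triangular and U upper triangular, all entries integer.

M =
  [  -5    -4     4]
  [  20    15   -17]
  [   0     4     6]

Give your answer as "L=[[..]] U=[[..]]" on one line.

  r1 -= -4·r0 → [0,-1,-1]
  r2 -= 0·r0 → [0,4,6]
  r2 -= -4·r1 → [0,0,2]

L=[[1,0,0],[-4,1,0],[0,-4,1]] U=[[-5,-4,4],[0,-1,-1],[0,0,2]]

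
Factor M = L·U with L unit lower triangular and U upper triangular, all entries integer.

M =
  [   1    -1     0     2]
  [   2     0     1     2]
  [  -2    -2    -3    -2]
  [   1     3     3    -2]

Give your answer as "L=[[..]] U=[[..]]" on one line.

  R1 -= 2·R0 → [0,2,1,-2]
  R2 -= -2·R0 → [0,-4,-3,2]
  R3 -= 1·R0 → [0,4,3,-4]
  R2 -= -2·R1 → [0,0,-1,-2]
  R3 -= 2·R1 → [0,0,1,0]
  R3 -= -1·R2 → [0,0,0,-2]

L=[[1,0,0,0],[2,1,0,0],[-2,-2,1,0],[1,2,-1,1]] U=[[1,-1,0,2],[0,2,1,-2],[0,0,-1,-2],[0,0,0,-2]]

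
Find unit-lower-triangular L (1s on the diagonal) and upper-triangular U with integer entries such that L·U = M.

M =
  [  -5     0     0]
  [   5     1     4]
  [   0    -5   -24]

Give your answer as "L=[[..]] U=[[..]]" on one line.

  row1 -= -1·row0 → [0,1,4]
  row2 -= 0·row0 → [0,-5,-24]
  row2 -= -5·row1 → [0,0,-4]

L=[[1,0,0],[-1,1,0],[0,-5,1]] U=[[-5,0,0],[0,1,4],[0,0,-4]]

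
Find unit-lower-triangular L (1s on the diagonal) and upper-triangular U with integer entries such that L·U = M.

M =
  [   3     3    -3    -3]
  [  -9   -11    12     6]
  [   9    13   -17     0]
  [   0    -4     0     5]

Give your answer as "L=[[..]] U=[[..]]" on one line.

L=[[1,0,0,0],[-3,1,0,0],[3,-2,1,0],[0,2,3,1]] U=[[3,3,-3,-3],[0,-2,3,-3],[0,0,-2,3],[0,0,0,2]]

  row1 -= -3·row0 → [0,-2,3,-3]
  row2 -= 3·row0 → [0,4,-8,9]
  row3 -= 0·row0 → [0,-4,0,5]
  row2 -= -2·row1 → [0,0,-2,3]
  row3 -= 2·row1 → [0,0,-6,11]
  row3 -= 3·row2 → [0,0,0,2]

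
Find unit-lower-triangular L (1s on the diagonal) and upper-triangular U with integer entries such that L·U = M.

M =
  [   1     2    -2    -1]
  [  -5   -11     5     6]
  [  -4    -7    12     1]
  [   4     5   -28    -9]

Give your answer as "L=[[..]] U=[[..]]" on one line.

L=[[1,0,0,0],[-5,1,0,0],[-4,-1,1,0],[4,3,5,1]] U=[[1,2,-2,-1],[0,-1,-5,1],[0,0,-1,-2],[0,0,0,2]]

  R1 -= -5·R0 → [0,-1,-5,1]
  R2 -= -4·R0 → [0,1,4,-3]
  R3 -= 4·R0 → [0,-3,-20,-5]
  R2 -= -1·R1 → [0,0,-1,-2]
  R3 -= 3·R1 → [0,0,-5,-8]
  R3 -= 5·R2 → [0,0,0,2]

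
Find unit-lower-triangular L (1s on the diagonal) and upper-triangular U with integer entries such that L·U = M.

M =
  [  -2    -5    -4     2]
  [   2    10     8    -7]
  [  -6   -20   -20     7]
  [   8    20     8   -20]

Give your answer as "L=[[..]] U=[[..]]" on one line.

  R1 -= -1·R0 → [0,5,4,-5]
  R2 -= 3·R0 → [0,-5,-8,1]
  R3 -= -4·R0 → [0,0,-8,-12]
  R2 -= -1·R1 → [0,0,-4,-4]
  R3 -= 0·R1 → [0,0,-8,-12]
  R3 -= 2·R2 → [0,0,0,-4]

L=[[1,0,0,0],[-1,1,0,0],[3,-1,1,0],[-4,0,2,1]] U=[[-2,-5,-4,2],[0,5,4,-5],[0,0,-4,-4],[0,0,0,-4]]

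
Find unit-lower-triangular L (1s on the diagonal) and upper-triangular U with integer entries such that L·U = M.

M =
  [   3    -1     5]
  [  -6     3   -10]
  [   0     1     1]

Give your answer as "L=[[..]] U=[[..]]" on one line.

L=[[1,0,0],[-2,1,0],[0,1,1]] U=[[3,-1,5],[0,1,0],[0,0,1]]

  r1 -= -2·r0 → [0,1,0]
  r2 -= 0·r0 → [0,1,1]
  r2 -= 1·r1 → [0,0,1]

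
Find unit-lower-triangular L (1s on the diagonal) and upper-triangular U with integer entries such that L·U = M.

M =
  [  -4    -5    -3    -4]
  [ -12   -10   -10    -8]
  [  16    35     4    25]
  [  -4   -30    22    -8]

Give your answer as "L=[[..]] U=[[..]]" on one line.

  r1 -= 3·r0 → [0,5,-1,4]
  r2 -= -4·r0 → [0,15,-8,9]
  r3 -= 1·r0 → [0,-25,25,-4]
  r2 -= 3·r1 → [0,0,-5,-3]
  r3 -= -5·r1 → [0,0,20,16]
  r3 -= -4·r2 → [0,0,0,4]

L=[[1,0,0,0],[3,1,0,0],[-4,3,1,0],[1,-5,-4,1]] U=[[-4,-5,-3,-4],[0,5,-1,4],[0,0,-5,-3],[0,0,0,4]]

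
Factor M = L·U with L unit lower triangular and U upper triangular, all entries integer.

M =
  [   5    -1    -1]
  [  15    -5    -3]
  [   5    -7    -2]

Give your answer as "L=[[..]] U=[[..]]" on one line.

  r1 -= 3·r0 → [0,-2,0]
  r2 -= 1·r0 → [0,-6,-1]
  r2 -= 3·r1 → [0,0,-1]

L=[[1,0,0],[3,1,0],[1,3,1]] U=[[5,-1,-1],[0,-2,0],[0,0,-1]]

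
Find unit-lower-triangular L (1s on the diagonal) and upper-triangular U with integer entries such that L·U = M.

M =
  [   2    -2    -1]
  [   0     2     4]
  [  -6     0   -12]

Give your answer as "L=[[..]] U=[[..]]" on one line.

  R1 -= 0·R0 → [0,2,4]
  R2 -= -3·R0 → [0,-6,-15]
  R2 -= -3·R1 → [0,0,-3]

L=[[1,0,0],[0,1,0],[-3,-3,1]] U=[[2,-2,-1],[0,2,4],[0,0,-3]]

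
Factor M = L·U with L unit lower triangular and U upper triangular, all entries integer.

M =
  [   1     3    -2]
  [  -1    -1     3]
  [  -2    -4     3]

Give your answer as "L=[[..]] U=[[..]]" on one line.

L=[[1,0,0],[-1,1,0],[-2,1,1]] U=[[1,3,-2],[0,2,1],[0,0,-2]]

  R1 -= -1·R0 → [0,2,1]
  R2 -= -2·R0 → [0,2,-1]
  R2 -= 1·R1 → [0,0,-2]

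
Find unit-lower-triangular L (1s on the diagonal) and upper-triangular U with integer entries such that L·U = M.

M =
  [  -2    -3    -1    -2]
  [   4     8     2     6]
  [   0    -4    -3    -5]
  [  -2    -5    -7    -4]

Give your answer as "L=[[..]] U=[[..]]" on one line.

L=[[1,0,0,0],[-2,1,0,0],[0,-2,1,0],[1,-1,2,1]] U=[[-2,-3,-1,-2],[0,2,0,2],[0,0,-3,-1],[0,0,0,2]]

  row1 -= -2·row0 → [0,2,0,2]
  row2 -= 0·row0 → [0,-4,-3,-5]
  row3 -= 1·row0 → [0,-2,-6,-2]
  row2 -= -2·row1 → [0,0,-3,-1]
  row3 -= -1·row1 → [0,0,-6,0]
  row3 -= 2·row2 → [0,0,0,2]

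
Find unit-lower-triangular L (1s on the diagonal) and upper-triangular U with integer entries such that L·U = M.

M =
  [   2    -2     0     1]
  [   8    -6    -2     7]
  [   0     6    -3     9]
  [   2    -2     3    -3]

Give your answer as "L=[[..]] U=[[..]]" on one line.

L=[[1,0,0,0],[4,1,0,0],[0,3,1,0],[1,0,1,1]] U=[[2,-2,0,1],[0,2,-2,3],[0,0,3,0],[0,0,0,-4]]

  row1 -= 4·row0 → [0,2,-2,3]
  row2 -= 0·row0 → [0,6,-3,9]
  row3 -= 1·row0 → [0,0,3,-4]
  row2 -= 3·row1 → [0,0,3,0]
  row3 -= 0·row1 → [0,0,3,-4]
  row3 -= 1·row2 → [0,0,0,-4]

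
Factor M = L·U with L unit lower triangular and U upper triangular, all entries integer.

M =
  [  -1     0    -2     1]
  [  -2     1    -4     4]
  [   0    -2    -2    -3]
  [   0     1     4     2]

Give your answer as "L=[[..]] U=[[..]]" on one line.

L=[[1,0,0,0],[2,1,0,0],[0,-2,1,0],[0,1,-2,1]] U=[[-1,0,-2,1],[0,1,0,2],[0,0,-2,1],[0,0,0,2]]

  R1 -= 2·R0 → [0,1,0,2]
  R2 -= 0·R0 → [0,-2,-2,-3]
  R3 -= 0·R0 → [0,1,4,2]
  R2 -= -2·R1 → [0,0,-2,1]
  R3 -= 1·R1 → [0,0,4,0]
  R3 -= -2·R2 → [0,0,0,2]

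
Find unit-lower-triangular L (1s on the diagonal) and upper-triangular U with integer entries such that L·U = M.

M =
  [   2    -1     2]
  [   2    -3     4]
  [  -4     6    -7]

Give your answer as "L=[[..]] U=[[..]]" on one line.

L=[[1,0,0],[1,1,0],[-2,-2,1]] U=[[2,-1,2],[0,-2,2],[0,0,1]]

  R1 -= 1·R0 → [0,-2,2]
  R2 -= -2·R0 → [0,4,-3]
  R2 -= -2·R1 → [0,0,1]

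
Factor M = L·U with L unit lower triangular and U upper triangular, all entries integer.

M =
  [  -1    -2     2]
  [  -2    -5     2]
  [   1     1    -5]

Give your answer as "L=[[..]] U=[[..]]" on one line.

L=[[1,0,0],[2,1,0],[-1,1,1]] U=[[-1,-2,2],[0,-1,-2],[0,0,-1]]

  r1 -= 2·r0 → [0,-1,-2]
  r2 -= -1·r0 → [0,-1,-3]
  r2 -= 1·r1 → [0,0,-1]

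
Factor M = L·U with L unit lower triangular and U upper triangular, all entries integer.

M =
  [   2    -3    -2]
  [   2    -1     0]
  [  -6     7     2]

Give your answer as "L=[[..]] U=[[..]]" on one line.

L=[[1,0,0],[1,1,0],[-3,-1,1]] U=[[2,-3,-2],[0,2,2],[0,0,-2]]

  R1 -= 1·R0 → [0,2,2]
  R2 -= -3·R0 → [0,-2,-4]
  R2 -= -1·R1 → [0,0,-2]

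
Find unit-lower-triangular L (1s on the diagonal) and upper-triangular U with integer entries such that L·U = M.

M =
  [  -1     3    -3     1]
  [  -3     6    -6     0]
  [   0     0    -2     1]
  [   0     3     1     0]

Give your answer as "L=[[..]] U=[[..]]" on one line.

  R1 -= 3·R0 → [0,-3,3,-3]
  R2 -= 0·R0 → [0,0,-2,1]
  R3 -= 0·R0 → [0,3,1,0]
  R2 -= 0·R1 → [0,0,-2,1]
  R3 -= -1·R1 → [0,0,4,-3]
  R3 -= -2·R2 → [0,0,0,-1]

L=[[1,0,0,0],[3,1,0,0],[0,0,1,0],[0,-1,-2,1]] U=[[-1,3,-3,1],[0,-3,3,-3],[0,0,-2,1],[0,0,0,-1]]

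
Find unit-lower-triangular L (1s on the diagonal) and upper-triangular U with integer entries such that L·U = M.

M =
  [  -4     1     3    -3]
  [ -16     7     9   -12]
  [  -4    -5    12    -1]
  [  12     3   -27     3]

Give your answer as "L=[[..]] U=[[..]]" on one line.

L=[[1,0,0,0],[4,1,0,0],[1,-2,1,0],[-3,2,-4,1]] U=[[-4,1,3,-3],[0,3,-3,0],[0,0,3,2],[0,0,0,2]]

  row1 -= 4·row0 → [0,3,-3,0]
  row2 -= 1·row0 → [0,-6,9,2]
  row3 -= -3·row0 → [0,6,-18,-6]
  row2 -= -2·row1 → [0,0,3,2]
  row3 -= 2·row1 → [0,0,-12,-6]
  row3 -= -4·row2 → [0,0,0,2]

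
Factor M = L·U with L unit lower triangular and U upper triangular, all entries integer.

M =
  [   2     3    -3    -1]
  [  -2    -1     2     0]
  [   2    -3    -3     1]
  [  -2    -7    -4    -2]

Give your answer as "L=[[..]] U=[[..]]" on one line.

L=[[1,0,0,0],[-1,1,0,0],[1,-3,1,0],[-1,-2,3,1]] U=[[2,3,-3,-1],[0,2,-1,-1],[0,0,-3,-1],[0,0,0,-2]]

  R1 -= -1·R0 → [0,2,-1,-1]
  R2 -= 1·R0 → [0,-6,0,2]
  R3 -= -1·R0 → [0,-4,-7,-3]
  R2 -= -3·R1 → [0,0,-3,-1]
  R3 -= -2·R1 → [0,0,-9,-5]
  R3 -= 3·R2 → [0,0,0,-2]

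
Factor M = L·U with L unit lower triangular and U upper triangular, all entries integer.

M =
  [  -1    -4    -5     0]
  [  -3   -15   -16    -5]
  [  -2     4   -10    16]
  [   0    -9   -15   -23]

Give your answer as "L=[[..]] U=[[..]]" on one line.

L=[[1,0,0,0],[3,1,0,0],[2,-4,1,0],[0,3,3,1]] U=[[-1,-4,-5,0],[0,-3,-1,-5],[0,0,-4,-4],[0,0,0,4]]

  R1 -= 3·R0 → [0,-3,-1,-5]
  R2 -= 2·R0 → [0,12,0,16]
  R3 -= 0·R0 → [0,-9,-15,-23]
  R2 -= -4·R1 → [0,0,-4,-4]
  R3 -= 3·R1 → [0,0,-12,-8]
  R3 -= 3·R2 → [0,0,0,4]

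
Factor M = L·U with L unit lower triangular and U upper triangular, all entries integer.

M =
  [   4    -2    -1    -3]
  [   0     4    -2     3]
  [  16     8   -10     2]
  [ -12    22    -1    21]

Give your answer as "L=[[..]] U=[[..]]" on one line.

  r1 -= 0·r0 → [0,4,-2,3]
  r2 -= 4·r0 → [0,16,-6,14]
  r3 -= -3·r0 → [0,16,-4,12]
  r2 -= 4·r1 → [0,0,2,2]
  r3 -= 4·r1 → [0,0,4,0]
  r3 -= 2·r2 → [0,0,0,-4]

L=[[1,0,0,0],[0,1,0,0],[4,4,1,0],[-3,4,2,1]] U=[[4,-2,-1,-3],[0,4,-2,3],[0,0,2,2],[0,0,0,-4]]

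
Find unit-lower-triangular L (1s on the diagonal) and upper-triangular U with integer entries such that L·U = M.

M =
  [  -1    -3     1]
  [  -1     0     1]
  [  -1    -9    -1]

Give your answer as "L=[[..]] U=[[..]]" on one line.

  row1 -= 1·row0 → [0,3,0]
  row2 -= 1·row0 → [0,-6,-2]
  row2 -= -2·row1 → [0,0,-2]

L=[[1,0,0],[1,1,0],[1,-2,1]] U=[[-1,-3,1],[0,3,0],[0,0,-2]]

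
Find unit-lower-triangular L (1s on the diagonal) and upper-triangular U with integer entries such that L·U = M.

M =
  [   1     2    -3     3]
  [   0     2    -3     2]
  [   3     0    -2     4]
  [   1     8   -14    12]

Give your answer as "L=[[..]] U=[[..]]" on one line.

  row1 -= 0·row0 → [0,2,-3,2]
  row2 -= 3·row0 → [0,-6,7,-5]
  row3 -= 1·row0 → [0,6,-11,9]
  row2 -= -3·row1 → [0,0,-2,1]
  row3 -= 3·row1 → [0,0,-2,3]
  row3 -= 1·row2 → [0,0,0,2]

L=[[1,0,0,0],[0,1,0,0],[3,-3,1,0],[1,3,1,1]] U=[[1,2,-3,3],[0,2,-3,2],[0,0,-2,1],[0,0,0,2]]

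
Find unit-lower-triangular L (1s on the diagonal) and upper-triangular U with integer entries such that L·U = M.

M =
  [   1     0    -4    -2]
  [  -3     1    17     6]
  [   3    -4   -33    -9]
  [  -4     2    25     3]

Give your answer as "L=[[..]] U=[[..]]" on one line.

L=[[1,0,0,0],[-3,1,0,0],[3,-4,1,0],[-4,2,1,1]] U=[[1,0,-4,-2],[0,1,5,0],[0,0,-1,-3],[0,0,0,-2]]

  r1 -= -3·r0 → [0,1,5,0]
  r2 -= 3·r0 → [0,-4,-21,-3]
  r3 -= -4·r0 → [0,2,9,-5]
  r2 -= -4·r1 → [0,0,-1,-3]
  r3 -= 2·r1 → [0,0,-1,-5]
  r3 -= 1·r2 → [0,0,0,-2]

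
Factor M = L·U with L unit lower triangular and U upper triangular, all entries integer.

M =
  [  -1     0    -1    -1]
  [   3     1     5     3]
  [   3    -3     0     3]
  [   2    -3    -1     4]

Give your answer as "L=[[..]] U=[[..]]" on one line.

  row1 -= -3·row0 → [0,1,2,0]
  row2 -= -3·row0 → [0,-3,-3,0]
  row3 -= -2·row0 → [0,-3,-3,2]
  row2 -= -3·row1 → [0,0,3,0]
  row3 -= -3·row1 → [0,0,3,2]
  row3 -= 1·row2 → [0,0,0,2]

L=[[1,0,0,0],[-3,1,0,0],[-3,-3,1,0],[-2,-3,1,1]] U=[[-1,0,-1,-1],[0,1,2,0],[0,0,3,0],[0,0,0,2]]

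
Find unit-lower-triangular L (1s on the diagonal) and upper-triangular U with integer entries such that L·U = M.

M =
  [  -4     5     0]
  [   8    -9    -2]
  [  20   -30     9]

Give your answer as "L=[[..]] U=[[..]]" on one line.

L=[[1,0,0],[-2,1,0],[-5,-5,1]] U=[[-4,5,0],[0,1,-2],[0,0,-1]]

  R1 -= -2·R0 → [0,1,-2]
  R2 -= -5·R0 → [0,-5,9]
  R2 -= -5·R1 → [0,0,-1]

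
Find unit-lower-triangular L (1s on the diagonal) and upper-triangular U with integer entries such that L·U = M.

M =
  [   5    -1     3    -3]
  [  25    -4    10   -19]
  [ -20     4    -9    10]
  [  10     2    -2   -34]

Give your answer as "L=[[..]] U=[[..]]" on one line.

  r1 -= 5·r0 → [0,1,-5,-4]
  r2 -= -4·r0 → [0,0,3,-2]
  r3 -= 2·r0 → [0,4,-8,-28]
  r2 -= 0·r1 → [0,0,3,-2]
  r3 -= 4·r1 → [0,0,12,-12]
  r3 -= 4·r2 → [0,0,0,-4]

L=[[1,0,0,0],[5,1,0,0],[-4,0,1,0],[2,4,4,1]] U=[[5,-1,3,-3],[0,1,-5,-4],[0,0,3,-2],[0,0,0,-4]]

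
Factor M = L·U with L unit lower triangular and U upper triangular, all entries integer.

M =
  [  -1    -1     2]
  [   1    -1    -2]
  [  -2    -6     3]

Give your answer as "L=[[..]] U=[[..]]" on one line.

  R1 -= -1·R0 → [0,-2,0]
  R2 -= 2·R0 → [0,-4,-1]
  R2 -= 2·R1 → [0,0,-1]

L=[[1,0,0],[-1,1,0],[2,2,1]] U=[[-1,-1,2],[0,-2,0],[0,0,-1]]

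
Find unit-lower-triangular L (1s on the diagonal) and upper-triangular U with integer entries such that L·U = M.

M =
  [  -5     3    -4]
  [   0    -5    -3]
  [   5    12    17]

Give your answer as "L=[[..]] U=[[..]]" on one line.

  R1 -= 0·R0 → [0,-5,-3]
  R2 -= -1·R0 → [0,15,13]
  R2 -= -3·R1 → [0,0,4]

L=[[1,0,0],[0,1,0],[-1,-3,1]] U=[[-5,3,-4],[0,-5,-3],[0,0,4]]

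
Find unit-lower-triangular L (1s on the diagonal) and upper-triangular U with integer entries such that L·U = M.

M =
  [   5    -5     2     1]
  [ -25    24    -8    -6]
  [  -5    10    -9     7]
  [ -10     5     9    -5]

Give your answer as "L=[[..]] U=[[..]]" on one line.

L=[[1,0,0,0],[-5,1,0,0],[-1,-5,1,0],[-2,5,1,1]] U=[[5,-5,2,1],[0,-1,2,-1],[0,0,3,3],[0,0,0,-1]]

  R1 -= -5·R0 → [0,-1,2,-1]
  R2 -= -1·R0 → [0,5,-7,8]
  R3 -= -2·R0 → [0,-5,13,-3]
  R2 -= -5·R1 → [0,0,3,3]
  R3 -= 5·R1 → [0,0,3,2]
  R3 -= 1·R2 → [0,0,0,-1]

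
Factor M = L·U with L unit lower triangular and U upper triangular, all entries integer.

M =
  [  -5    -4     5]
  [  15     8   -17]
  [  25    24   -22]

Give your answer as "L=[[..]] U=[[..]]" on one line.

  R1 -= -3·R0 → [0,-4,-2]
  R2 -= -5·R0 → [0,4,3]
  R2 -= -1·R1 → [0,0,1]

L=[[1,0,0],[-3,1,0],[-5,-1,1]] U=[[-5,-4,5],[0,-4,-2],[0,0,1]]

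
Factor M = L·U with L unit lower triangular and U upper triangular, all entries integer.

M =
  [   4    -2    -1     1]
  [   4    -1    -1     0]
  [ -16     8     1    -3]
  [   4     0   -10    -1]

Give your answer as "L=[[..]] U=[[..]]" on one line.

  r1 -= 1·r0 → [0,1,0,-1]
  r2 -= -4·r0 → [0,0,-3,1]
  r3 -= 1·r0 → [0,2,-9,-2]
  r2 -= 0·r1 → [0,0,-3,1]
  r3 -= 2·r1 → [0,0,-9,0]
  r3 -= 3·r2 → [0,0,0,-3]

L=[[1,0,0,0],[1,1,0,0],[-4,0,1,0],[1,2,3,1]] U=[[4,-2,-1,1],[0,1,0,-1],[0,0,-3,1],[0,0,0,-3]]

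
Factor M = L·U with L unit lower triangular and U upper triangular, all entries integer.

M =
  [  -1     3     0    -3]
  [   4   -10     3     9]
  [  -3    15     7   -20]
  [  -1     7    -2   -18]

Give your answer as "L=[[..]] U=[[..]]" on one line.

  R1 -= -4·R0 → [0,2,3,-3]
  R2 -= 3·R0 → [0,6,7,-11]
  R3 -= 1·R0 → [0,4,-2,-15]
  R2 -= 3·R1 → [0,0,-2,-2]
  R3 -= 2·R1 → [0,0,-8,-9]
  R3 -= 4·R2 → [0,0,0,-1]

L=[[1,0,0,0],[-4,1,0,0],[3,3,1,0],[1,2,4,1]] U=[[-1,3,0,-3],[0,2,3,-3],[0,0,-2,-2],[0,0,0,-1]]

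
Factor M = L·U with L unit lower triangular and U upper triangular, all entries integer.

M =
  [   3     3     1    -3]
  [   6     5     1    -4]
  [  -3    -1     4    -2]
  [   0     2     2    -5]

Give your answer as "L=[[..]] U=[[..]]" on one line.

L=[[1,0,0,0],[2,1,0,0],[-1,-2,1,0],[0,-2,0,1]] U=[[3,3,1,-3],[0,-1,-1,2],[0,0,3,-1],[0,0,0,-1]]

  r1 -= 2·r0 → [0,-1,-1,2]
  r2 -= -1·r0 → [0,2,5,-5]
  r3 -= 0·r0 → [0,2,2,-5]
  r2 -= -2·r1 → [0,0,3,-1]
  r3 -= -2·r1 → [0,0,0,-1]
  r3 -= 0·r2 → [0,0,0,-1]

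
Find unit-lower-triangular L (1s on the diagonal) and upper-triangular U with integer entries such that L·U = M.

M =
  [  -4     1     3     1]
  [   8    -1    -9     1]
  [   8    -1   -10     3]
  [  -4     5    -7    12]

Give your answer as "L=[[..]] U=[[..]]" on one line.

L=[[1,0,0,0],[-2,1,0,0],[-2,1,1,0],[1,4,-2,1]] U=[[-4,1,3,1],[0,1,-3,3],[0,0,-1,2],[0,0,0,3]]

  row1 -= -2·row0 → [0,1,-3,3]
  row2 -= -2·row0 → [0,1,-4,5]
  row3 -= 1·row0 → [0,4,-10,11]
  row2 -= 1·row1 → [0,0,-1,2]
  row3 -= 4·row1 → [0,0,2,-1]
  row3 -= -2·row2 → [0,0,0,3]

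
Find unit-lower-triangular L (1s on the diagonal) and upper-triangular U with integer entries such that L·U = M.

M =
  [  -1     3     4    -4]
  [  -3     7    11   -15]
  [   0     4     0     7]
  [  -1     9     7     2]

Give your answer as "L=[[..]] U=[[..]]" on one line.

L=[[1,0,0,0],[3,1,0,0],[0,-2,1,0],[1,-3,0,1]] U=[[-1,3,4,-4],[0,-2,-1,-3],[0,0,-2,1],[0,0,0,-3]]

  row1 -= 3·row0 → [0,-2,-1,-3]
  row2 -= 0·row0 → [0,4,0,7]
  row3 -= 1·row0 → [0,6,3,6]
  row2 -= -2·row1 → [0,0,-2,1]
  row3 -= -3·row1 → [0,0,0,-3]
  row3 -= 0·row2 → [0,0,0,-3]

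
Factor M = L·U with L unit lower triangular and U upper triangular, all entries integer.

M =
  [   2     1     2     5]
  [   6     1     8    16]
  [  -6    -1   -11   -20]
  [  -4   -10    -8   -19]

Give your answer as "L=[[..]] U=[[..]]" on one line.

L=[[1,0,0,0],[3,1,0,0],[-3,-1,1,0],[-2,4,4,1]] U=[[2,1,2,5],[0,-2,2,1],[0,0,-3,-4],[0,0,0,3]]

  row1 -= 3·row0 → [0,-2,2,1]
  row2 -= -3·row0 → [0,2,-5,-5]
  row3 -= -2·row0 → [0,-8,-4,-9]
  row2 -= -1·row1 → [0,0,-3,-4]
  row3 -= 4·row1 → [0,0,-12,-13]
  row3 -= 4·row2 → [0,0,0,3]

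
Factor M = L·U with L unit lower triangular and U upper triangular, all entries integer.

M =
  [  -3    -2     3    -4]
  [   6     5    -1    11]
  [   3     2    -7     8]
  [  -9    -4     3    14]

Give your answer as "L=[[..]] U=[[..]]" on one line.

  row1 -= -2·row0 → [0,1,5,3]
  row2 -= -1·row0 → [0,0,-4,4]
  row3 -= 3·row0 → [0,2,-6,26]
  row2 -= 0·row1 → [0,0,-4,4]
  row3 -= 2·row1 → [0,0,-16,20]
  row3 -= 4·row2 → [0,0,0,4]

L=[[1,0,0,0],[-2,1,0,0],[-1,0,1,0],[3,2,4,1]] U=[[-3,-2,3,-4],[0,1,5,3],[0,0,-4,4],[0,0,0,4]]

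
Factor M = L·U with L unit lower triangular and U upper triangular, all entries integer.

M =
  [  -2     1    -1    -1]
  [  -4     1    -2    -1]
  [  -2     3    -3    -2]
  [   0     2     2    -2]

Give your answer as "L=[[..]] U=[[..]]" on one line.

L=[[1,0,0,0],[2,1,0,0],[1,-2,1,0],[0,-2,-1,1]] U=[[-2,1,-1,-1],[0,-1,0,1],[0,0,-2,1],[0,0,0,1]]

  row1 -= 2·row0 → [0,-1,0,1]
  row2 -= 1·row0 → [0,2,-2,-1]
  row3 -= 0·row0 → [0,2,2,-2]
  row2 -= -2·row1 → [0,0,-2,1]
  row3 -= -2·row1 → [0,0,2,0]
  row3 -= -1·row2 → [0,0,0,1]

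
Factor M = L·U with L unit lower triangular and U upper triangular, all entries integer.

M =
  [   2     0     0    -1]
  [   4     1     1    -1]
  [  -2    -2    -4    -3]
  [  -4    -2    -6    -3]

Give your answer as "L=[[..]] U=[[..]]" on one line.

L=[[1,0,0,0],[2,1,0,0],[-1,-2,1,0],[-2,-2,2,1]] U=[[2,0,0,-1],[0,1,1,1],[0,0,-2,-2],[0,0,0,1]]

  r1 -= 2·r0 → [0,1,1,1]
  r2 -= -1·r0 → [0,-2,-4,-4]
  r3 -= -2·r0 → [0,-2,-6,-5]
  r2 -= -2·r1 → [0,0,-2,-2]
  r3 -= -2·r1 → [0,0,-4,-3]
  r3 -= 2·r2 → [0,0,0,1]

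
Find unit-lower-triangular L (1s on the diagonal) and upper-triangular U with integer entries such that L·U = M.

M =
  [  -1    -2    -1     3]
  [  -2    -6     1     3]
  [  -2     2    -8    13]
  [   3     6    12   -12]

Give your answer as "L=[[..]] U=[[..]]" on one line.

  r1 -= 2·r0 → [0,-2,3,-3]
  r2 -= 2·r0 → [0,6,-6,7]
  r3 -= -3·r0 → [0,0,9,-3]
  r2 -= -3·r1 → [0,0,3,-2]
  r3 -= 0·r1 → [0,0,9,-3]
  r3 -= 3·r2 → [0,0,0,3]

L=[[1,0,0,0],[2,1,0,0],[2,-3,1,0],[-3,0,3,1]] U=[[-1,-2,-1,3],[0,-2,3,-3],[0,0,3,-2],[0,0,0,3]]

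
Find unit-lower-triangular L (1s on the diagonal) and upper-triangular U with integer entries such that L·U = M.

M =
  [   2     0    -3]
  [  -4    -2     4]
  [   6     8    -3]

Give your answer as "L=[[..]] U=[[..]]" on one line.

L=[[1,0,0],[-2,1,0],[3,-4,1]] U=[[2,0,-3],[0,-2,-2],[0,0,-2]]

  row1 -= -2·row0 → [0,-2,-2]
  row2 -= 3·row0 → [0,8,6]
  row2 -= -4·row1 → [0,0,-2]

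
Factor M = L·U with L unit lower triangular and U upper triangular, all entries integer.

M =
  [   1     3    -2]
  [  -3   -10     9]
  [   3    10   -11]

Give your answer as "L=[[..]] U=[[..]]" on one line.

L=[[1,0,0],[-3,1,0],[3,-1,1]] U=[[1,3,-2],[0,-1,3],[0,0,-2]]

  r1 -= -3·r0 → [0,-1,3]
  r2 -= 3·r0 → [0,1,-5]
  r2 -= -1·r1 → [0,0,-2]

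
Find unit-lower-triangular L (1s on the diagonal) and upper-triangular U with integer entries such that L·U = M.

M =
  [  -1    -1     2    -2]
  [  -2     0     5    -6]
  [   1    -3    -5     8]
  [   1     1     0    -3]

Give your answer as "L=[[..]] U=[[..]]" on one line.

L=[[1,0,0,0],[2,1,0,0],[-1,-2,1,0],[-1,0,-2,1]] U=[[-1,-1,2,-2],[0,2,1,-2],[0,0,-1,2],[0,0,0,-1]]

  r1 -= 2·r0 → [0,2,1,-2]
  r2 -= -1·r0 → [0,-4,-3,6]
  r3 -= -1·r0 → [0,0,2,-5]
  r2 -= -2·r1 → [0,0,-1,2]
  r3 -= 0·r1 → [0,0,2,-5]
  r3 -= -2·r2 → [0,0,0,-1]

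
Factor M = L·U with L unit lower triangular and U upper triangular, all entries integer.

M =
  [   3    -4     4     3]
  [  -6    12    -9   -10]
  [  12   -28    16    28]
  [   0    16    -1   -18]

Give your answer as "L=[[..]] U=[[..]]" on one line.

  row1 -= -2·row0 → [0,4,-1,-4]
  row2 -= 4·row0 → [0,-12,0,16]
  row3 -= 0·row0 → [0,16,-1,-18]
  row2 -= -3·row1 → [0,0,-3,4]
  row3 -= 4·row1 → [0,0,3,-2]
  row3 -= -1·row2 → [0,0,0,2]

L=[[1,0,0,0],[-2,1,0,0],[4,-3,1,0],[0,4,-1,1]] U=[[3,-4,4,3],[0,4,-1,-4],[0,0,-3,4],[0,0,0,2]]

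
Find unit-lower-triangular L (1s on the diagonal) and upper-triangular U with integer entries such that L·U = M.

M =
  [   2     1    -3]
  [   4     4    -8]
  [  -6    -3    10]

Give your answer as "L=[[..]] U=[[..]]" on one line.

  R1 -= 2·R0 → [0,2,-2]
  R2 -= -3·R0 → [0,0,1]
  R2 -= 0·R1 → [0,0,1]

L=[[1,0,0],[2,1,0],[-3,0,1]] U=[[2,1,-3],[0,2,-2],[0,0,1]]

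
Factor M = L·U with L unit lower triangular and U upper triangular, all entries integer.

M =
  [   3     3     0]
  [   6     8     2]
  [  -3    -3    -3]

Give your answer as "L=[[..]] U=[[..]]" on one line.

L=[[1,0,0],[2,1,0],[-1,0,1]] U=[[3,3,0],[0,2,2],[0,0,-3]]

  r1 -= 2·r0 → [0,2,2]
  r2 -= -1·r0 → [0,0,-3]
  r2 -= 0·r1 → [0,0,-3]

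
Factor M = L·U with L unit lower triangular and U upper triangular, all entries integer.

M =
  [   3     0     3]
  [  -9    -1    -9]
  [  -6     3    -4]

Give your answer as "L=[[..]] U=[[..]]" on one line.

  R1 -= -3·R0 → [0,-1,0]
  R2 -= -2·R0 → [0,3,2]
  R2 -= -3·R1 → [0,0,2]

L=[[1,0,0],[-3,1,0],[-2,-3,1]] U=[[3,0,3],[0,-1,0],[0,0,2]]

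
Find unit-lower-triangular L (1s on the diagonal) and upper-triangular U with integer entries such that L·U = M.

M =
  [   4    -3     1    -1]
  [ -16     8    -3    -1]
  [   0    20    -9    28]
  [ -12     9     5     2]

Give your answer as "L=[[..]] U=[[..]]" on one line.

L=[[1,0,0,0],[-4,1,0,0],[0,-5,1,0],[-3,0,-2,1]] U=[[4,-3,1,-1],[0,-4,1,-5],[0,0,-4,3],[0,0,0,5]]

  R1 -= -4·R0 → [0,-4,1,-5]
  R2 -= 0·R0 → [0,20,-9,28]
  R3 -= -3·R0 → [0,0,8,-1]
  R2 -= -5·R1 → [0,0,-4,3]
  R3 -= 0·R1 → [0,0,8,-1]
  R3 -= -2·R2 → [0,0,0,5]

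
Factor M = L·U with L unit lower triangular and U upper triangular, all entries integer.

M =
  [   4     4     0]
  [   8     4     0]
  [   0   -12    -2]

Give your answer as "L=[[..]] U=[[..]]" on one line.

L=[[1,0,0],[2,1,0],[0,3,1]] U=[[4,4,0],[0,-4,0],[0,0,-2]]

  R1 -= 2·R0 → [0,-4,0]
  R2 -= 0·R0 → [0,-12,-2]
  R2 -= 3·R1 → [0,0,-2]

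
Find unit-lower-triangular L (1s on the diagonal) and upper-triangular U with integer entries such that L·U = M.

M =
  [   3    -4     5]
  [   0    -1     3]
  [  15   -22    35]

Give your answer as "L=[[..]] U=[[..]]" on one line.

  r1 -= 0·r0 → [0,-1,3]
  r2 -= 5·r0 → [0,-2,10]
  r2 -= 2·r1 → [0,0,4]

L=[[1,0,0],[0,1,0],[5,2,1]] U=[[3,-4,5],[0,-1,3],[0,0,4]]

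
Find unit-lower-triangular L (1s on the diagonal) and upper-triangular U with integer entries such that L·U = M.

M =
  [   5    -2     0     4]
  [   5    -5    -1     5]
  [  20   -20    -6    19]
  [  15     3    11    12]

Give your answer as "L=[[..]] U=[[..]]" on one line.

L=[[1,0,0,0],[1,1,0,0],[4,4,1,0],[3,-3,-4,1]] U=[[5,-2,0,4],[0,-3,-1,1],[0,0,-2,-1],[0,0,0,-1]]

  r1 -= 1·r0 → [0,-3,-1,1]
  r2 -= 4·r0 → [0,-12,-6,3]
  r3 -= 3·r0 → [0,9,11,0]
  r2 -= 4·r1 → [0,0,-2,-1]
  r3 -= -3·r1 → [0,0,8,3]
  r3 -= -4·r2 → [0,0,0,-1]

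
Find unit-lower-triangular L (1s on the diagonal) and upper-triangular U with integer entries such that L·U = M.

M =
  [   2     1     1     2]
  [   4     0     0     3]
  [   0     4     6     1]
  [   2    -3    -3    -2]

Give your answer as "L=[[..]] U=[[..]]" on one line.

L=[[1,0,0,0],[2,1,0,0],[0,-2,1,0],[1,2,0,1]] U=[[2,1,1,2],[0,-2,-2,-1],[0,0,2,-1],[0,0,0,-2]]

  row1 -= 2·row0 → [0,-2,-2,-1]
  row2 -= 0·row0 → [0,4,6,1]
  row3 -= 1·row0 → [0,-4,-4,-4]
  row2 -= -2·row1 → [0,0,2,-1]
  row3 -= 2·row1 → [0,0,0,-2]
  row3 -= 0·row2 → [0,0,0,-2]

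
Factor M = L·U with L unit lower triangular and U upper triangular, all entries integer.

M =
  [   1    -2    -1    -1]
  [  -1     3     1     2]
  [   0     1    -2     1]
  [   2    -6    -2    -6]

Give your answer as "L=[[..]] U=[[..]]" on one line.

L=[[1,0,0,0],[-1,1,0,0],[0,1,1,0],[2,-2,0,1]] U=[[1,-2,-1,-1],[0,1,0,1],[0,0,-2,0],[0,0,0,-2]]

  row1 -= -1·row0 → [0,1,0,1]
  row2 -= 0·row0 → [0,1,-2,1]
  row3 -= 2·row0 → [0,-2,0,-4]
  row2 -= 1·row1 → [0,0,-2,0]
  row3 -= -2·row1 → [0,0,0,-2]
  row3 -= 0·row2 → [0,0,0,-2]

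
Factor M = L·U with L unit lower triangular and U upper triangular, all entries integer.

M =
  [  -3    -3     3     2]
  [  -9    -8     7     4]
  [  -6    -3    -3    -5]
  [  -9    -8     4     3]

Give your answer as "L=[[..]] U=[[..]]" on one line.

  r1 -= 3·r0 → [0,1,-2,-2]
  r2 -= 2·r0 → [0,3,-9,-9]
  r3 -= 3·r0 → [0,1,-5,-3]
  r2 -= 3·r1 → [0,0,-3,-3]
  r3 -= 1·r1 → [0,0,-3,-1]
  r3 -= 1·r2 → [0,0,0,2]

L=[[1,0,0,0],[3,1,0,0],[2,3,1,0],[3,1,1,1]] U=[[-3,-3,3,2],[0,1,-2,-2],[0,0,-3,-3],[0,0,0,2]]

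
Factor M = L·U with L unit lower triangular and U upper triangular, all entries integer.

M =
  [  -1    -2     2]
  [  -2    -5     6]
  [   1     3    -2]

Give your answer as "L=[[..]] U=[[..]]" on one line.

  r1 -= 2·r0 → [0,-1,2]
  r2 -= -1·r0 → [0,1,0]
  r2 -= -1·r1 → [0,0,2]

L=[[1,0,0],[2,1,0],[-1,-1,1]] U=[[-1,-2,2],[0,-1,2],[0,0,2]]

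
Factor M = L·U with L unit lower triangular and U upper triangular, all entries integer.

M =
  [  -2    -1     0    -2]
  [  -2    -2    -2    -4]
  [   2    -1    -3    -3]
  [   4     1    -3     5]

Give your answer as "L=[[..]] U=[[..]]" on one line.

L=[[1,0,0,0],[1,1,0,0],[-1,2,1,0],[-2,1,-1,1]] U=[[-2,-1,0,-2],[0,-1,-2,-2],[0,0,1,-1],[0,0,0,2]]

  row1 -= 1·row0 → [0,-1,-2,-2]
  row2 -= -1·row0 → [0,-2,-3,-5]
  row3 -= -2·row0 → [0,-1,-3,1]
  row2 -= 2·row1 → [0,0,1,-1]
  row3 -= 1·row1 → [0,0,-1,3]
  row3 -= -1·row2 → [0,0,0,2]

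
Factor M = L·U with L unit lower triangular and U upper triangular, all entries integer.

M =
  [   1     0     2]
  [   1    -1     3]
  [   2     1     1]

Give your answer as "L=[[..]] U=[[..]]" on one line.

L=[[1,0,0],[1,1,0],[2,-1,1]] U=[[1,0,2],[0,-1,1],[0,0,-2]]

  R1 -= 1·R0 → [0,-1,1]
  R2 -= 2·R0 → [0,1,-3]
  R2 -= -1·R1 → [0,0,-2]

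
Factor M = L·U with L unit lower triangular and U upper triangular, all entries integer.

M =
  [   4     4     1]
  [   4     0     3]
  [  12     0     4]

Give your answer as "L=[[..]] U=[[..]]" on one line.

L=[[1,0,0],[1,1,0],[3,3,1]] U=[[4,4,1],[0,-4,2],[0,0,-5]]

  r1 -= 1·r0 → [0,-4,2]
  r2 -= 3·r0 → [0,-12,1]
  r2 -= 3·r1 → [0,0,-5]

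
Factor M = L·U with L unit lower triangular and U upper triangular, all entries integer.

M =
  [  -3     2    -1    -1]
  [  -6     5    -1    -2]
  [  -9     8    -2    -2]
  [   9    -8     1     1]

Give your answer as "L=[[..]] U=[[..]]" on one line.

  r1 -= 2·r0 → [0,1,1,0]
  r2 -= 3·r0 → [0,2,1,1]
  r3 -= -3·r0 → [0,-2,-2,-2]
  r2 -= 2·r1 → [0,0,-1,1]
  r3 -= -2·r1 → [0,0,0,-2]
  r3 -= 0·r2 → [0,0,0,-2]

L=[[1,0,0,0],[2,1,0,0],[3,2,1,0],[-3,-2,0,1]] U=[[-3,2,-1,-1],[0,1,1,0],[0,0,-1,1],[0,0,0,-2]]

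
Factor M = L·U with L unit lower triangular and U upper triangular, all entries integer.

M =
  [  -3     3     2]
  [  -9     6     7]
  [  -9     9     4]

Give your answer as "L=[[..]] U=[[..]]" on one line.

L=[[1,0,0],[3,1,0],[3,0,1]] U=[[-3,3,2],[0,-3,1],[0,0,-2]]

  r1 -= 3·r0 → [0,-3,1]
  r2 -= 3·r0 → [0,0,-2]
  r2 -= 0·r1 → [0,0,-2]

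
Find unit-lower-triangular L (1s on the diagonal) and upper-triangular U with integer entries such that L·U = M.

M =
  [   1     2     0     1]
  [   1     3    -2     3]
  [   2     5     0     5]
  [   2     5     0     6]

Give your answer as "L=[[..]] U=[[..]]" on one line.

L=[[1,0,0,0],[1,1,0,0],[2,1,1,0],[2,1,1,1]] U=[[1,2,0,1],[0,1,-2,2],[0,0,2,1],[0,0,0,1]]

  r1 -= 1·r0 → [0,1,-2,2]
  r2 -= 2·r0 → [0,1,0,3]
  r3 -= 2·r0 → [0,1,0,4]
  r2 -= 1·r1 → [0,0,2,1]
  r3 -= 1·r1 → [0,0,2,2]
  r3 -= 1·r2 → [0,0,0,1]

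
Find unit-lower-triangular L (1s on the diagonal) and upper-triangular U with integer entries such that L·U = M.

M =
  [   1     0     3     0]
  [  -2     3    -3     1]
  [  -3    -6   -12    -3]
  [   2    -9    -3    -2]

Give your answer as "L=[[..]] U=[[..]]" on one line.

  R1 -= -2·R0 → [0,3,3,1]
  R2 -= -3·R0 → [0,-6,-3,-3]
  R3 -= 2·R0 → [0,-9,-9,-2]
  R2 -= -2·R1 → [0,0,3,-1]
  R3 -= -3·R1 → [0,0,0,1]
  R3 -= 0·R2 → [0,0,0,1]

L=[[1,0,0,0],[-2,1,0,0],[-3,-2,1,0],[2,-3,0,1]] U=[[1,0,3,0],[0,3,3,1],[0,0,3,-1],[0,0,0,1]]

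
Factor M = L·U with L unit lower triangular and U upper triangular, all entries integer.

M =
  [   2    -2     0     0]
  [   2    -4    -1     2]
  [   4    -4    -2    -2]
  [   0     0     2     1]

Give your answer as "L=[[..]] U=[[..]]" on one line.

L=[[1,0,0,0],[1,1,0,0],[2,0,1,0],[0,0,-1,1]] U=[[2,-2,0,0],[0,-2,-1,2],[0,0,-2,-2],[0,0,0,-1]]

  row1 -= 1·row0 → [0,-2,-1,2]
  row2 -= 2·row0 → [0,0,-2,-2]
  row3 -= 0·row0 → [0,0,2,1]
  row2 -= 0·row1 → [0,0,-2,-2]
  row3 -= 0·row1 → [0,0,2,1]
  row3 -= -1·row2 → [0,0,0,-1]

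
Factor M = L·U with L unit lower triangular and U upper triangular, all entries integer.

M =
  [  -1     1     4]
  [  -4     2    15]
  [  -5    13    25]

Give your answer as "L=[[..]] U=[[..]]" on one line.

  r1 -= 4·r0 → [0,-2,-1]
  r2 -= 5·r0 → [0,8,5]
  r2 -= -4·r1 → [0,0,1]

L=[[1,0,0],[4,1,0],[5,-4,1]] U=[[-1,1,4],[0,-2,-1],[0,0,1]]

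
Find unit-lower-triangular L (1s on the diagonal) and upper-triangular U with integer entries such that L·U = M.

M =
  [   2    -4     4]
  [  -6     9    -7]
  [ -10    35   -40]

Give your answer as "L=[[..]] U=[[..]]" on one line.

L=[[1,0,0],[-3,1,0],[-5,-5,1]] U=[[2,-4,4],[0,-3,5],[0,0,5]]

  R1 -= -3·R0 → [0,-3,5]
  R2 -= -5·R0 → [0,15,-20]
  R2 -= -5·R1 → [0,0,5]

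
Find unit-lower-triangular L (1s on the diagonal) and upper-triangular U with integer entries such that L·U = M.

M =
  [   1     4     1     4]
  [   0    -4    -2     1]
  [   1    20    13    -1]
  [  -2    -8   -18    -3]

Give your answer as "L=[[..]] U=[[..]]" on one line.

L=[[1,0,0,0],[0,1,0,0],[1,-4,1,0],[-2,0,-4,1]] U=[[1,4,1,4],[0,-4,-2,1],[0,0,4,-1],[0,0,0,1]]

  row1 -= 0·row0 → [0,-4,-2,1]
  row2 -= 1·row0 → [0,16,12,-5]
  row3 -= -2·row0 → [0,0,-16,5]
  row2 -= -4·row1 → [0,0,4,-1]
  row3 -= 0·row1 → [0,0,-16,5]
  row3 -= -4·row2 → [0,0,0,1]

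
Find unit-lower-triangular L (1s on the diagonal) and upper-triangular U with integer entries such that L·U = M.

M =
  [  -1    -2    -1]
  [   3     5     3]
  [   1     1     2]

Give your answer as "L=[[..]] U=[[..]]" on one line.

  row1 -= -3·row0 → [0,-1,0]
  row2 -= -1·row0 → [0,-1,1]
  row2 -= 1·row1 → [0,0,1]

L=[[1,0,0],[-3,1,0],[-1,1,1]] U=[[-1,-2,-1],[0,-1,0],[0,0,1]]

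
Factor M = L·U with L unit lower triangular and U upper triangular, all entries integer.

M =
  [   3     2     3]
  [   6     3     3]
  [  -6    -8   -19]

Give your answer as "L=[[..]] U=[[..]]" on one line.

L=[[1,0,0],[2,1,0],[-2,4,1]] U=[[3,2,3],[0,-1,-3],[0,0,-1]]

  R1 -= 2·R0 → [0,-1,-3]
  R2 -= -2·R0 → [0,-4,-13]
  R2 -= 4·R1 → [0,0,-1]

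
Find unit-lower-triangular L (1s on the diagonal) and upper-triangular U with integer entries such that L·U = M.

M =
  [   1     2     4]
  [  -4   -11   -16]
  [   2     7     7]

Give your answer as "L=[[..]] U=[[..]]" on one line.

L=[[1,0,0],[-4,1,0],[2,-1,1]] U=[[1,2,4],[0,-3,0],[0,0,-1]]

  R1 -= -4·R0 → [0,-3,0]
  R2 -= 2·R0 → [0,3,-1]
  R2 -= -1·R1 → [0,0,-1]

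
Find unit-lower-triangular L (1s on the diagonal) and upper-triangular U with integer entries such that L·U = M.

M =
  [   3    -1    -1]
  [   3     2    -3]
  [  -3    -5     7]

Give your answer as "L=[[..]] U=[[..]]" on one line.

L=[[1,0,0],[1,1,0],[-1,-2,1]] U=[[3,-1,-1],[0,3,-2],[0,0,2]]

  R1 -= 1·R0 → [0,3,-2]
  R2 -= -1·R0 → [0,-6,6]
  R2 -= -2·R1 → [0,0,2]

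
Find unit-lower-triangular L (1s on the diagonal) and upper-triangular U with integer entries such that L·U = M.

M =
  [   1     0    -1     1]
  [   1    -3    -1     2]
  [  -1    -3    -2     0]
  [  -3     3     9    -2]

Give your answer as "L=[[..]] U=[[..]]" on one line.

L=[[1,0,0,0],[1,1,0,0],[-1,1,1,0],[-3,-1,-2,1]] U=[[1,0,-1,1],[0,-3,0,1],[0,0,-3,0],[0,0,0,2]]

  R1 -= 1·R0 → [0,-3,0,1]
  R2 -= -1·R0 → [0,-3,-3,1]
  R3 -= -3·R0 → [0,3,6,1]
  R2 -= 1·R1 → [0,0,-3,0]
  R3 -= -1·R1 → [0,0,6,2]
  R3 -= -2·R2 → [0,0,0,2]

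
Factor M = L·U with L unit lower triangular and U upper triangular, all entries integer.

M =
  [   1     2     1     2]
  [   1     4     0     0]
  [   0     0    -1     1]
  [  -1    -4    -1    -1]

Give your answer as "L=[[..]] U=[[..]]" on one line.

L=[[1,0,0,0],[1,1,0,0],[0,0,1,0],[-1,-1,1,1]] U=[[1,2,1,2],[0,2,-1,-2],[0,0,-1,1],[0,0,0,-2]]

  R1 -= 1·R0 → [0,2,-1,-2]
  R2 -= 0·R0 → [0,0,-1,1]
  R3 -= -1·R0 → [0,-2,0,1]
  R2 -= 0·R1 → [0,0,-1,1]
  R3 -= -1·R1 → [0,0,-1,-1]
  R3 -= 1·R2 → [0,0,0,-2]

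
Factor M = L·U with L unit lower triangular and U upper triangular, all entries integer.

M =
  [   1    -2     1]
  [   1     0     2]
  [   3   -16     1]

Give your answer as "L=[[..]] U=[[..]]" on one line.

  R1 -= 1·R0 → [0,2,1]
  R2 -= 3·R0 → [0,-10,-2]
  R2 -= -5·R1 → [0,0,3]

L=[[1,0,0],[1,1,0],[3,-5,1]] U=[[1,-2,1],[0,2,1],[0,0,3]]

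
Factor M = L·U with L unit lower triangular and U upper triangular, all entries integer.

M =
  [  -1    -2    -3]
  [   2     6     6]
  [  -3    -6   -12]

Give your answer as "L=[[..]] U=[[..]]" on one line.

L=[[1,0,0],[-2,1,0],[3,0,1]] U=[[-1,-2,-3],[0,2,0],[0,0,-3]]

  r1 -= -2·r0 → [0,2,0]
  r2 -= 3·r0 → [0,0,-3]
  r2 -= 0·r1 → [0,0,-3]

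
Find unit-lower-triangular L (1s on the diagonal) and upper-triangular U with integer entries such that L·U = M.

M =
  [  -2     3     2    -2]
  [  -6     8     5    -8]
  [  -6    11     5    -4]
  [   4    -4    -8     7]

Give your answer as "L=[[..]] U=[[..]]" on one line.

  R1 -= 3·R0 → [0,-1,-1,-2]
  R2 -= 3·R0 → [0,2,-1,2]
  R3 -= -2·R0 → [0,2,-4,3]
  R2 -= -2·R1 → [0,0,-3,-2]
  R3 -= -2·R1 → [0,0,-6,-1]
  R3 -= 2·R2 → [0,0,0,3]

L=[[1,0,0,0],[3,1,0,0],[3,-2,1,0],[-2,-2,2,1]] U=[[-2,3,2,-2],[0,-1,-1,-2],[0,0,-3,-2],[0,0,0,3]]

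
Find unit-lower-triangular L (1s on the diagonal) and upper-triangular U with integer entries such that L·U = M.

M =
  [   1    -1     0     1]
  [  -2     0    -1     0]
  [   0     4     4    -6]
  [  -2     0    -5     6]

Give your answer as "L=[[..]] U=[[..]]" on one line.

L=[[1,0,0,0],[-2,1,0,0],[0,-2,1,0],[-2,1,-2,1]] U=[[1,-1,0,1],[0,-2,-1,2],[0,0,2,-2],[0,0,0,2]]

  r1 -= -2·r0 → [0,-2,-1,2]
  r2 -= 0·r0 → [0,4,4,-6]
  r3 -= -2·r0 → [0,-2,-5,8]
  r2 -= -2·r1 → [0,0,2,-2]
  r3 -= 1·r1 → [0,0,-4,6]
  r3 -= -2·r2 → [0,0,0,2]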